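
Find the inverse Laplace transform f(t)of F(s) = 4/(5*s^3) 2*t^2/5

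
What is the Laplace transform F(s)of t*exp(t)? (s - 1)^(-2)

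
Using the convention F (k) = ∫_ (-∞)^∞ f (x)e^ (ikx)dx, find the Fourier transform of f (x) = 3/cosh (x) 3*pi/cosh (pi*k/2)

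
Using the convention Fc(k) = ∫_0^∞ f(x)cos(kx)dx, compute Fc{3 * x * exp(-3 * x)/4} 3 * (9 - k^2)/(4 * (k^2 + 9)^2)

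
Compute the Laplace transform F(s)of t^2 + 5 2/s^3 + 5/s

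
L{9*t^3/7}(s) 54/(7*s^4)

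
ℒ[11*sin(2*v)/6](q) 11/(3*(q^2 + 4))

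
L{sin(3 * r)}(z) 3/(z^2+9)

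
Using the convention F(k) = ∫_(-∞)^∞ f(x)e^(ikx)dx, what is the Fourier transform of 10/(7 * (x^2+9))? 10 * pi * exp(-3 * Abs(k))/21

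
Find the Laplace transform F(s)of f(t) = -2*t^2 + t s^(-2) - 4/s^3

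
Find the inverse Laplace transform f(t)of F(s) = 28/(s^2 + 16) 7*sin(4*t)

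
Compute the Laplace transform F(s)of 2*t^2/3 4/(3*s^3)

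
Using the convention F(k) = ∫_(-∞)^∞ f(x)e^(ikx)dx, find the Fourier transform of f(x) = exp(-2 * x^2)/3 sqrt(2) * sqrt(pi) * exp(-k^2/8)/6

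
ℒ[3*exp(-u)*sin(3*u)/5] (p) 9/(5*((p + 1)^2 + 9))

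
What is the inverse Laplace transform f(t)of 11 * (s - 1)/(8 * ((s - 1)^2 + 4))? 11 * exp(t) * cos(2 * t)/8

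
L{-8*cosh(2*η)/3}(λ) -8*λ/(3*λ^2 - 12)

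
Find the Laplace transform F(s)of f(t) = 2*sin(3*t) 6/(s^2 + 9)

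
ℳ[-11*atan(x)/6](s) 11*pi*sec(pi*s/2)/(12*s)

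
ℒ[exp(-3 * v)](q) 1/(q + 3)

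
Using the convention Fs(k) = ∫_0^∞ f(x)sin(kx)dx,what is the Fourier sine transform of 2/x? pi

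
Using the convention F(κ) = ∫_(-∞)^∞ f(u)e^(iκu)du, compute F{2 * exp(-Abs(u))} 4/(κ^2 + 1)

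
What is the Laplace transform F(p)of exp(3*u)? 1/(p - 3)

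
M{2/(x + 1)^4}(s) gamma(s)*gamma(4 - s)/3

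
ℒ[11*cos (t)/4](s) 11*s/ (4*(s^2 + 1))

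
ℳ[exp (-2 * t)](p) gamma (p) /2^p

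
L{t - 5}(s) s^(-2) - 5/s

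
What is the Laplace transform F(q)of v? q^(-2)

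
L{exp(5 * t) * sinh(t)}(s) 1/((s - 5)^2 - 1)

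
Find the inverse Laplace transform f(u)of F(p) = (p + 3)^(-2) u*exp(-3*u)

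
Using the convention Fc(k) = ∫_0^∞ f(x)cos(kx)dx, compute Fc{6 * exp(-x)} 6/(k^2+1)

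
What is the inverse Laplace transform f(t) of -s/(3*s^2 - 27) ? -cosh(3*t) /3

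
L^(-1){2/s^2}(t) 2*t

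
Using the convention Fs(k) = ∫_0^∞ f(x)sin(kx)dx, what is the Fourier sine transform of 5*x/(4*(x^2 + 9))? 5*pi*exp(-3*k)/8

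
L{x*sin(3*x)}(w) 6*w/(w^2 + 9)^2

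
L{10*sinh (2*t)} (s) 20/ (s^2 - 4)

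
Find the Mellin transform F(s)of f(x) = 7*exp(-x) 7*gamma(s)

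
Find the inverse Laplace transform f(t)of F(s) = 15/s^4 5*t^3/2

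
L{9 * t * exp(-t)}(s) 9/(s + 1)^2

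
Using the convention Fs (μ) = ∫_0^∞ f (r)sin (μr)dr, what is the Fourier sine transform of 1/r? pi/2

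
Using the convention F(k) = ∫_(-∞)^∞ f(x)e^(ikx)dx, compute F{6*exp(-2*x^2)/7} 3*sqrt(2)*sqrt(pi)*exp(-k^2/8)/7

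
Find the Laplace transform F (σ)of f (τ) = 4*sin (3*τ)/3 4/ (σ^2+9)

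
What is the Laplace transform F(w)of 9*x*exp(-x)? 9/(w + 1)^2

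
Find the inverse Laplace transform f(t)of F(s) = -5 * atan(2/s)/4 -5 * sin(2 * t)/(4 * t)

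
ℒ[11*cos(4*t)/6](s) 11*s/(6*(s^2 + 16))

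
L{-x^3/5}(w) -6/(5*w^4)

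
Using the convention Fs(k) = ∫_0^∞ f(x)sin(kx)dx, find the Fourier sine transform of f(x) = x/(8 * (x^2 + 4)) pi * exp(-2 * k)/16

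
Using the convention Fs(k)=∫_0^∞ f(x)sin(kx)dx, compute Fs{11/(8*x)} 11*pi/16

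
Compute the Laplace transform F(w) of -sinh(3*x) -3/(w^2-9) 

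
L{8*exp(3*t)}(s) 8/(s - 3)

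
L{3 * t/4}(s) 3/(4 * s^2)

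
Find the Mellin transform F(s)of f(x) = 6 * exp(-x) 6 * gamma(s)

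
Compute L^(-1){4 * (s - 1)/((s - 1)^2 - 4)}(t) 4 * exp(t) * cosh(2 * t)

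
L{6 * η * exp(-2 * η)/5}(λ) 6/(5 * (λ + 2)^2)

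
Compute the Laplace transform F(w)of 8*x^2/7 16/(7*w^3)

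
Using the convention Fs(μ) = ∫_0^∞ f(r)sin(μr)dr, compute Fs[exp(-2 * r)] μ/(μ^2 + 4)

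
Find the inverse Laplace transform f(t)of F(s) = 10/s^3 5 * t^2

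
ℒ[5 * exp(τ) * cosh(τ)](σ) 5 * (σ - 1) /(σ * (σ - 2) ) 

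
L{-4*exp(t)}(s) -4/(s - 1)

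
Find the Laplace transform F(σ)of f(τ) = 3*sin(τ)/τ 3*atan(1/σ)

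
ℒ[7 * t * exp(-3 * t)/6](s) 7/(6 * (s + 3)^2)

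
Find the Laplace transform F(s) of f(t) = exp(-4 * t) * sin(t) 1/((s + 4) ^2 + 1) 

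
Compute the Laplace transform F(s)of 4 4/s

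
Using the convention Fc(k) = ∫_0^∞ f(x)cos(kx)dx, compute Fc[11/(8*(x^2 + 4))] 11*pi*exp(-2*k)/32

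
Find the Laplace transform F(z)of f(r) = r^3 6/z^4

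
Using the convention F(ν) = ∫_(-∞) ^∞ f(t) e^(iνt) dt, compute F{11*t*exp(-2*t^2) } 11*sqrt(2)*I*sqrt(pi)*ν*exp(-ν^2/8) /8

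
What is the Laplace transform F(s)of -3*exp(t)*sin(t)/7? -3/(7*(s - 1)^2 + 7)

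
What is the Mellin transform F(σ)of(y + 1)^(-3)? pi*(σ - 2)*(σ - 1)/(2*sin(pi*σ))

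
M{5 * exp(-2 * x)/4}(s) 5 * gamma(s)/(4 * 2^s)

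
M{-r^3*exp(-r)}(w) -gamma(w + 3)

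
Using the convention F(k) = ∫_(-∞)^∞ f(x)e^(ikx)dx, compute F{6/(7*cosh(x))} 6*pi/(7*cosh(pi*k/2))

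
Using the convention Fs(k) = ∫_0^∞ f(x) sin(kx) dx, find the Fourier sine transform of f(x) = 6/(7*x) 3*pi/7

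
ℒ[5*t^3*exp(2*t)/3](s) 10/(s - 2)^4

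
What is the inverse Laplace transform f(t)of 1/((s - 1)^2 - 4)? exp(t) * sinh(2 * t)/2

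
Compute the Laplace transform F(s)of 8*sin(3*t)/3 8/(s^2 + 9)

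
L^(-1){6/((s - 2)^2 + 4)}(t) 3 * exp(2 * t) * sin(2 * t)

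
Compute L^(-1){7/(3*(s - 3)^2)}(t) 7*t*exp(3*t)/3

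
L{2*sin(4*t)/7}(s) 8/(7*(s^2 + 16))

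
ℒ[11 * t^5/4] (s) 330/s^6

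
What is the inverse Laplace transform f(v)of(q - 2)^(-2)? v*exp(2*v)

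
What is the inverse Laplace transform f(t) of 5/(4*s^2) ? 5*t/4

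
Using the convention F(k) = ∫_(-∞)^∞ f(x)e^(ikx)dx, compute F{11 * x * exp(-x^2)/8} 11 * I * sqrt(pi) * k * exp(-k^2/4)/16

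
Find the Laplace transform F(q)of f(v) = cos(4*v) q/(q^2 + 16)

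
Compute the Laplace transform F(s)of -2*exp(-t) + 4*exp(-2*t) 4/(s + 2) - 2/(s + 1)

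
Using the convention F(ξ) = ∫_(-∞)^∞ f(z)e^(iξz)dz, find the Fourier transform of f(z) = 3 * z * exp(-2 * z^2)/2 3 * sqrt(2) * I * sqrt(pi) * ξ * exp(-ξ^2/8)/16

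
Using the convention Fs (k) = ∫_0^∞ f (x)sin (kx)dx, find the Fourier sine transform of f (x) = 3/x 3 * pi/2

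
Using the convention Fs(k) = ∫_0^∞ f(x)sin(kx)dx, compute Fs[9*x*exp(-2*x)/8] 9*k/(2*(k^2+4)^2)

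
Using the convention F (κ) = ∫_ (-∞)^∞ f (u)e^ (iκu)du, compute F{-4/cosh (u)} -4*pi/cosh (pi*κ/2)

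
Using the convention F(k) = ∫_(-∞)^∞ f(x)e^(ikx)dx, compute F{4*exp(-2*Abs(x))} 16/(k^2 + 4)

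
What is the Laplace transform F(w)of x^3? 6/w^4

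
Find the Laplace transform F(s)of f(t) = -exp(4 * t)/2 -1/(2 * s - 8)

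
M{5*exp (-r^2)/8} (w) 5*gamma (w/2)/16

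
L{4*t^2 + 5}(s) 5/s + 8/s^3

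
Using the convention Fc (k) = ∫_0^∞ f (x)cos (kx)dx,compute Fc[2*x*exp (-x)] 2*(1 - k^2)/ (k^2 + 1)^2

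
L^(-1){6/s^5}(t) t^4/4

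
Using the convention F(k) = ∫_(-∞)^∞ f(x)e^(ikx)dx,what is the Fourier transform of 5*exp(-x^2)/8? 5*sqrt(pi)*exp(-k^2/4)/8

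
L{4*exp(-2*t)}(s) 4/(s + 2)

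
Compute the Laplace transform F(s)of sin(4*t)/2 2/(s^2+16)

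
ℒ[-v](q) -1/q^2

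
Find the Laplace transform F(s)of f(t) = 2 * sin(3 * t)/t 2 * atan(3/s)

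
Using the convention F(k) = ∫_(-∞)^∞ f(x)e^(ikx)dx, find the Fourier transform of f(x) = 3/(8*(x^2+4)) 3*pi*exp(-2*Abs(k))/16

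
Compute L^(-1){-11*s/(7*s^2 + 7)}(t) -11*cos(t)/7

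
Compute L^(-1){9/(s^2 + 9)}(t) 3*sin(3*t)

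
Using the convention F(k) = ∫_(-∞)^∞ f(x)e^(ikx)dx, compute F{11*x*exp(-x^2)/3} 11*I*sqrt(pi)*k*exp(-k^2/4)/6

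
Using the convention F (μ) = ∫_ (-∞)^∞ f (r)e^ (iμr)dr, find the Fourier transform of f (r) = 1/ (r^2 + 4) pi * exp (-2 * Abs (μ))/2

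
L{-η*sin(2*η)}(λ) -4*λ/(λ^2 + 4)^2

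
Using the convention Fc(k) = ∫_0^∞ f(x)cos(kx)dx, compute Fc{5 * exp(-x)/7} 5/(7 * (k^2 + 1))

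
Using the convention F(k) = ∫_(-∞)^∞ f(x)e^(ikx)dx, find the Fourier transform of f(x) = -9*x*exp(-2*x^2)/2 -9*sqrt(2)*I*sqrt(pi)*k*exp(-k^2/8)/16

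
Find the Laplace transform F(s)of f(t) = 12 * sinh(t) 12/(s^2 - 1)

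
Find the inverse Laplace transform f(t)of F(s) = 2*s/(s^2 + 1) 2*cos(t)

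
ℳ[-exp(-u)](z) -gamma(z) 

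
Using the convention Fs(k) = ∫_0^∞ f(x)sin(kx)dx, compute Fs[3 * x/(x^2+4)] 3 * pi * exp(-2 * k)/2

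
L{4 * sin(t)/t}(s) 4 * atan(1/s)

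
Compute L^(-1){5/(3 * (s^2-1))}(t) 5 * sinh(t)/3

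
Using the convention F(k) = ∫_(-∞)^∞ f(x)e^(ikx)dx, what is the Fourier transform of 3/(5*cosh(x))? 3*pi/(5*cosh(pi*k/2))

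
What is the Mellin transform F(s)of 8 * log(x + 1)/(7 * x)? -8 * pi * csc(pi * s)/(7 * s - 7)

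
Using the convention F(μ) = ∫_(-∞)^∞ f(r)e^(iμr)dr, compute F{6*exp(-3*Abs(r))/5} 36/(5*(μ^2 + 9))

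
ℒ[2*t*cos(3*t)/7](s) 2*(s^2 - 9)/(7*(s^2 + 9)^2)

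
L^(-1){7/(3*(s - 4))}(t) 7*exp(4*t)/3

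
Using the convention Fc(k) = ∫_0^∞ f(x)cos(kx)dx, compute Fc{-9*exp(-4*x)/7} -36/(7*k^2 + 112)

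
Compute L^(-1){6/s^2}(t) 6 * t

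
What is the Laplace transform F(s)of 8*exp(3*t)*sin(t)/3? 8/(3*((s - 3)^2 + 1))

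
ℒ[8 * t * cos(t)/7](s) 8 * (s^2 - 1)/(7 * (s^2 + 1)^2)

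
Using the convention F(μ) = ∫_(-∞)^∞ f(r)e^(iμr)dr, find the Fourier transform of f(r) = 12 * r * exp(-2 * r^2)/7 3 * sqrt(2) * I * sqrt(pi) * μ * exp(-μ^2/8)/14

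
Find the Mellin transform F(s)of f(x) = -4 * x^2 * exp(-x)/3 -4 * gamma(s + 2)/3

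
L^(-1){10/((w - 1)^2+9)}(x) 10 * exp(x) * sin(3 * x)/3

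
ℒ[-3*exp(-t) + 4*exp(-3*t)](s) 4/(s + 3)-3/(s + 1)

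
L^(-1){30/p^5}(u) 5 * u^4/4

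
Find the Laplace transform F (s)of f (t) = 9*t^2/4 9/ (2*s^3)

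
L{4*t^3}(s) 24/s^4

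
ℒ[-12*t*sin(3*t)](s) -72*s/(s^2 + 9) ^2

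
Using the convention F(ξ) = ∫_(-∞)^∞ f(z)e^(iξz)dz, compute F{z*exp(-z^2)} I*sqrt(pi)*ξ*exp(-ξ^2/4)/2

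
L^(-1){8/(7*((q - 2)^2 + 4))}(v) 4*exp(2*v)*sin(2*v)/7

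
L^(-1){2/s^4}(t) t^3/3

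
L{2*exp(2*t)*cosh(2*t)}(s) 2*(s - 2)/(s*(s - 4))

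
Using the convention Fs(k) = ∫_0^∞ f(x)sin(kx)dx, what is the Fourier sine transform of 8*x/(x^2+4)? 4*pi*exp(-2*k)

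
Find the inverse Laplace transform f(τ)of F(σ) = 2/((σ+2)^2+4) exp(-2*τ)*sin(2*τ)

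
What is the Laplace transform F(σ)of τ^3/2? 3/σ^4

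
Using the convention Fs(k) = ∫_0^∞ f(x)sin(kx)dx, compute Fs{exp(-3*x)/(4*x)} atan(k/3)/4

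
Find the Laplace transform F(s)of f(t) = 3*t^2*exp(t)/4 3/(2*(s - 1)^3)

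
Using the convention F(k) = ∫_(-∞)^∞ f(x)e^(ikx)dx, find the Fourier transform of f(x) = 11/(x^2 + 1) 11*pi*exp(-Abs(k))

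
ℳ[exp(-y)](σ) gamma(σ)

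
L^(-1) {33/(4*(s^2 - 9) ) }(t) 11*sinh(3*t) /4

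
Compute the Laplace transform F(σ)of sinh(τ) 1/(σ^2 - 1)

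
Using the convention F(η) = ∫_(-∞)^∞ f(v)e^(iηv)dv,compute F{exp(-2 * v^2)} sqrt(2) * sqrt(pi) * exp(-η^2/8)/2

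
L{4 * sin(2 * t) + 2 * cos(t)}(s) 2 * s/(s^2 + 1) + 8/(s^2 + 4)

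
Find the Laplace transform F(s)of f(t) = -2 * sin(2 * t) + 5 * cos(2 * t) 5 * s/(s^2 + 4) - 4/(s^2 + 4)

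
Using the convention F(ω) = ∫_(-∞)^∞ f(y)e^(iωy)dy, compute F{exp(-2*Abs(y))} 4/(ω^2 + 4)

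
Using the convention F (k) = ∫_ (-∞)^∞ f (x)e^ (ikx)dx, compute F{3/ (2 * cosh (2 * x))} 3 * pi/ (4 * cosh (pi * k/4))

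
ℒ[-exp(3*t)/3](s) -1/(3*s - 9)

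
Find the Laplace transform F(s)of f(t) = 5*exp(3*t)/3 5/(3*(s - 3))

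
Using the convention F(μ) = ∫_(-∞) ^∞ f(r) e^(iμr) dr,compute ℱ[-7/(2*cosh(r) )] -7*pi/(2*cosh(pi*μ/2) ) 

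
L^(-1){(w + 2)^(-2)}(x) x*exp(-2*x)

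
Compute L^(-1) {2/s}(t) 2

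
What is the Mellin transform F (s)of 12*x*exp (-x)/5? 12*gamma (s + 1)/5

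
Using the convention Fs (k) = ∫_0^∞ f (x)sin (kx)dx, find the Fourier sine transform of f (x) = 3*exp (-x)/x 3*atan (k)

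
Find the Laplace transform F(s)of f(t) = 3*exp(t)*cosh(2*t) 3*(s - 1)/((s - 1)^2 - 4)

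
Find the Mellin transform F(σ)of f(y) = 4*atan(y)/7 -2*pi*sec(pi*σ/2)/(7*σ)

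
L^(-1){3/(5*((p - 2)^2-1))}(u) 3*exp(2*u)*sinh(u)/5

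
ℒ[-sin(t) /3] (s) -1/(3 * s^2 + 3) 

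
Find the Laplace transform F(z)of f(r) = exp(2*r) 1/(z - 2)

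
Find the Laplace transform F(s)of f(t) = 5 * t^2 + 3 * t 3/s^2 + 10/s^3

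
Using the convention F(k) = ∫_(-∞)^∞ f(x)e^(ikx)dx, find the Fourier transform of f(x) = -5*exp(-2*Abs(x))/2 -10/(k^2+4)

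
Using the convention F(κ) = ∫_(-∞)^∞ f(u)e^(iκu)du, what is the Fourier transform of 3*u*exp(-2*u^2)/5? 3*sqrt(2)*I*sqrt(pi)*κ*exp(-κ^2/8)/40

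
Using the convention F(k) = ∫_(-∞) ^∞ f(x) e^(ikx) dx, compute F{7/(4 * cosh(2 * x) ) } 7 * pi/(8 * cosh(pi * k/4) ) 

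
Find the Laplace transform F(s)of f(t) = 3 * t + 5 3/s^2 + 5/s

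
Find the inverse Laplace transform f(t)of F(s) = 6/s 6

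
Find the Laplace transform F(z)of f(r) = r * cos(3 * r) (z^2 - 9)/(z^2 + 9)^2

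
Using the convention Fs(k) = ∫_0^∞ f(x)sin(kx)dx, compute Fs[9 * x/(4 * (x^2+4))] 9 * pi * exp(-2 * k)/8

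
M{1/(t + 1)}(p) pi*csc(pi*p)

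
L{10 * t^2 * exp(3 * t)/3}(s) 20/(3 * (s - 3)^3)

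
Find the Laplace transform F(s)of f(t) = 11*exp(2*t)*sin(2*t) 22/((s - 2)^2 + 4)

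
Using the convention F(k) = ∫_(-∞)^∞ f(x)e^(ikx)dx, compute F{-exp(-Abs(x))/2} -1/(k^2+1)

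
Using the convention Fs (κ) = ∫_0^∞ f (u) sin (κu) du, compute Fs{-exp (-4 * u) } -κ/ (κ^2+16) 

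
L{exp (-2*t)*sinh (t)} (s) 1/ ( (s + 2)^2-1)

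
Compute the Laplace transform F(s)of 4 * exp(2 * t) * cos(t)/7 4 * (s - 2)/(7 * ((s - 2)^2 + 1))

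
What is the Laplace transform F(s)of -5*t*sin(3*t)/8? -15*s/(4*(s^2 + 9)^2)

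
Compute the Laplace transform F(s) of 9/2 9/(2 * s) 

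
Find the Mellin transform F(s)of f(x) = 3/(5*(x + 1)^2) -3*pi*(s - 1)/(5*sin(pi*s))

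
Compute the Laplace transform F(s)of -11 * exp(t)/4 -11/(4 * s - 4)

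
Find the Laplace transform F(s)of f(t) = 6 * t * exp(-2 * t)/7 6/(7 * (s + 2)^2)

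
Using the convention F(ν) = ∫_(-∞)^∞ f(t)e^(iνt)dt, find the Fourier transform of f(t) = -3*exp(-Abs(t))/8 -3/(4*ν^2+4)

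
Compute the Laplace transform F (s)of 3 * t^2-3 6/s^3-3/s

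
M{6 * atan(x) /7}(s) -3 * pi * sec(pi * s/2) /(7 * s) 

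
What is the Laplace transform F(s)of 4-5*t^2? 4/s - 10/s^3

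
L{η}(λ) λ^(-2)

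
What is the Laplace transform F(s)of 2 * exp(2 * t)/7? 2/(7 * (s - 2))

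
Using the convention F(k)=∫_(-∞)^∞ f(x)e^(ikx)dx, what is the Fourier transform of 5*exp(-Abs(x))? 10/(k^2 + 1)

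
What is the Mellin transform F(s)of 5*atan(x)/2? -5*pi*sec(pi*s/2)/(4*s)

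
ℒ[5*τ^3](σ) 30/σ^4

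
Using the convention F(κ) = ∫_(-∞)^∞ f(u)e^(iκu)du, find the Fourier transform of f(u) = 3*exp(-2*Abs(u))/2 6/(κ^2+4)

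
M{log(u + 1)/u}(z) -pi * csc(pi * z)/(z - 1)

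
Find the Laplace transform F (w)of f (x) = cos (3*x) w/ (w^2 + 9)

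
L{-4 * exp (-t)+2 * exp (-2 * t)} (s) 2/ (s+2) - 4/ (s+1)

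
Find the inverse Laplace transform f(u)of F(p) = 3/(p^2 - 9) sinh(3*u)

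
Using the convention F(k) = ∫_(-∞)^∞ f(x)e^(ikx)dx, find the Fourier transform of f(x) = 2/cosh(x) 2 * pi/cosh(pi * k/2)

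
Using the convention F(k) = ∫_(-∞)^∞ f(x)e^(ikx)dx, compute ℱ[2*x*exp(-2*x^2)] sqrt(2)*I*sqrt(pi)*k*exp(-k^2/8)/4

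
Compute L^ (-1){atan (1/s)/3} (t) sin (t)/ (3 * t)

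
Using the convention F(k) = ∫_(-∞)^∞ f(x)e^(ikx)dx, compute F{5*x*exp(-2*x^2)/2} 5*sqrt(2)*I*sqrt(pi)*k*exp(-k^2/8)/16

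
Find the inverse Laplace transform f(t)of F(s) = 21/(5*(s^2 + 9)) 7*sin(3*t)/5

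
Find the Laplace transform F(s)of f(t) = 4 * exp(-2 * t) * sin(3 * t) 12/((s + 2)^2 + 9)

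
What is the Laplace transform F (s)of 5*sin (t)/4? 5/ (4*(s^2 + 1))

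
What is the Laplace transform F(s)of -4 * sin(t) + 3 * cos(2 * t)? 3 * s/(s^2 + 4) - 4/(s^2 + 1)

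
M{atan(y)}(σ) -pi*sec(pi*σ/2)/(2*σ)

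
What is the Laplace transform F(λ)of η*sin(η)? 2*λ/(λ^2 + 1)^2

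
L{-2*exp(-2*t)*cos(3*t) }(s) 2*(-s - 2) /((s + 2) ^2 + 9) 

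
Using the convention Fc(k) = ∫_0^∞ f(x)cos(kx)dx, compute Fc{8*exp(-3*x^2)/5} 4*sqrt(3)*sqrt(pi)*exp(-k^2/12)/15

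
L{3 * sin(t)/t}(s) 3 * atan(1/s)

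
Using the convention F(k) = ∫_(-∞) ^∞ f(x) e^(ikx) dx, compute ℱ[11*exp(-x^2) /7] 11*sqrt(pi)*exp(-k^2/4) /7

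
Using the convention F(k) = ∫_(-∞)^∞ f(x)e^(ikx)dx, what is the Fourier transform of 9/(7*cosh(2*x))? 9*pi/(14*cosh(pi*k/4))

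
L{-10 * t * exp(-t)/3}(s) -10/(3 * (s + 1)^2)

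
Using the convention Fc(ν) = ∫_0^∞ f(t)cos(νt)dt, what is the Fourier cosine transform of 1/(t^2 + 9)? pi * exp(-3 * ν)/6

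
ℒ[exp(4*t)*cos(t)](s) (s - 4)/((s - 4)^2 + 1)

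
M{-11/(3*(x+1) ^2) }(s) 11*pi*(s - 1) /(3*sin(pi*s) ) 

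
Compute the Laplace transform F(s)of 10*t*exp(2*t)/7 10/(7*(s - 2)^2)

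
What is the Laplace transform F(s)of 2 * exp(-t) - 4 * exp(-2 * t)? 2/(s+1) - 4/(s+2)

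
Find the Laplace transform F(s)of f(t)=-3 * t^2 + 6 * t 6/s^2 - 6/s^3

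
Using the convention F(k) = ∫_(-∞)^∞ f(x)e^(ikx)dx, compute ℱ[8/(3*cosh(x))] 8*pi/(3*cosh(pi*k/2))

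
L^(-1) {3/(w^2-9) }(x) sinh(3*x) 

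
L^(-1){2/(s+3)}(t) 2 * exp(-3 * t)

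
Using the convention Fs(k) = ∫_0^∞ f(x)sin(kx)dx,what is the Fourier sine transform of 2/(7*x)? pi/7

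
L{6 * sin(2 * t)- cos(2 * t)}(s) 12/(s^2 + 4)- s/(s^2 + 4)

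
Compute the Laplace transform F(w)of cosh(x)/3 w/(3*(w^2 - 1))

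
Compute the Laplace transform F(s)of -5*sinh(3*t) -15/(s^2-9)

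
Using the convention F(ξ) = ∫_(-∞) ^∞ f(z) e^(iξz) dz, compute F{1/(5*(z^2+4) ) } pi*exp(-2*Abs(ξ) ) /10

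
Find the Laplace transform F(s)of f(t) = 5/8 5/(8 * s)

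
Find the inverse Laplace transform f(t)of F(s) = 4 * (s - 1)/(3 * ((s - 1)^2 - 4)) 4 * exp(t) * cosh(2 * t)/3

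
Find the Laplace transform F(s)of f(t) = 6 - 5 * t 6/s - 5/s^2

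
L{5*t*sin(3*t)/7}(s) 30*s/(7*(s^2+9)^2)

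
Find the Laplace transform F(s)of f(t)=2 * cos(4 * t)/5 2 * s/(5 * (s^2 + 16))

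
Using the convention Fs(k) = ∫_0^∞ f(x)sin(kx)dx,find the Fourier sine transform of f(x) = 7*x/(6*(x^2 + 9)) 7*pi*exp(-3*k)/12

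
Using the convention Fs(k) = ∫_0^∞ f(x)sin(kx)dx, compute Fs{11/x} 11*pi/2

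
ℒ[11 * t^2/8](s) 11/(4 * s^3)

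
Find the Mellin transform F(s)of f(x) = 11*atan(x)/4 -11*pi*sec(pi*s/2)/(8*s)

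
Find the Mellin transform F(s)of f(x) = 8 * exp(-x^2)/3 4 * gamma(s/2)/3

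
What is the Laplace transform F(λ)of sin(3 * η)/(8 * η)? atan(3/λ)/8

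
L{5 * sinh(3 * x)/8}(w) 15/(8 * (w^2 - 9))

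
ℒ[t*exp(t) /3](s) 1/(3*(s - 1) ^2) 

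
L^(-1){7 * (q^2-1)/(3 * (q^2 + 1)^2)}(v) 7 * v * cos(v)/3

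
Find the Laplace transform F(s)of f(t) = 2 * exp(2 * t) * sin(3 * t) 6/((s - 2)^2 + 9)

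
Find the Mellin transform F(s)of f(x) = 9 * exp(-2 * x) 9 * gamma(s)/2^s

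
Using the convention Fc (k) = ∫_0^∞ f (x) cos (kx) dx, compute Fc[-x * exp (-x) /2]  (k^2 - 1) / (2 * (k^2 + 1) ^2) 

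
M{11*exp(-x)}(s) 11*gamma(s)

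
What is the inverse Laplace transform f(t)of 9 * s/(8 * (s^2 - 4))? 9 * cosh(2 * t)/8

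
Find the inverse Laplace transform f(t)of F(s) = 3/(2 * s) 3/2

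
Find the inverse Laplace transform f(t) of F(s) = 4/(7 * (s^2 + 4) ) 2 * sin(2 * t) /7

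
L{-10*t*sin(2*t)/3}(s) -40*s/(3*(s^2 + 4)^2)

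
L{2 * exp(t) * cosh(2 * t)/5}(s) 2 * (s - 1)/(5 * ((s - 1)^2 - 4))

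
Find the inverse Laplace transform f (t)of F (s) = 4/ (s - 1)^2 4 * t * exp (t)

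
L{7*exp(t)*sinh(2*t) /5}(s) 14/(5*((s - 1) ^2 - 4) ) 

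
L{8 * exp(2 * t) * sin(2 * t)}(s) 16/((s - 2)^2+4)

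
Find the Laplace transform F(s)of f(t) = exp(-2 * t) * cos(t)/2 (s + 2)/(2 * ((s + 2)^2 + 1))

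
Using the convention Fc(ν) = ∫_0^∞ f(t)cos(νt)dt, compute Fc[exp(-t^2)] sqrt(pi)*exp(-ν^2/4)/2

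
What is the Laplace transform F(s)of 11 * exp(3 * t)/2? 11/(2 * (s - 3))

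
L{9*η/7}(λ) 9/(7*λ^2)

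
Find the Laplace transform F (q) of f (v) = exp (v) 1/ (q - 1) 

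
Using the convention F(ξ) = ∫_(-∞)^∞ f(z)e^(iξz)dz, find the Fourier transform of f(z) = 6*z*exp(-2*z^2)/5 3*sqrt(2)*I*sqrt(pi)*ξ*exp(-ξ^2/8)/20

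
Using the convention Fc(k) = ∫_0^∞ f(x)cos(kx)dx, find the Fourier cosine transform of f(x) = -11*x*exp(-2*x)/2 11*(k^2 - 4)/(2*(k^2 + 4)^2)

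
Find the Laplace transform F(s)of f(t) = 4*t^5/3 160/s^6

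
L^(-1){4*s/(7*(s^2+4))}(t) 4*cos(2*t)/7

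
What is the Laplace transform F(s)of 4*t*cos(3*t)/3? 4*(s^2 - 9)/(3*(s^2 + 9)^2)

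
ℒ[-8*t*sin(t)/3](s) -16*s/(3*(s^2 + 1)^2)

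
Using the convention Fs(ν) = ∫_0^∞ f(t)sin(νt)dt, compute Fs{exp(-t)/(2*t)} atan(ν)/2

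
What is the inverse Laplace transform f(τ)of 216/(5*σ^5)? 9*τ^4/5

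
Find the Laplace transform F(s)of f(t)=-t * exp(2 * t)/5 -1/(5 * (s - 2)^2)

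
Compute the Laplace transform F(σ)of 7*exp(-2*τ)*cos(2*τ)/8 7*(σ + 2)/(8*((σ + 2)^2 + 4))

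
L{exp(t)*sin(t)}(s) 1/((s - 1)^2+1)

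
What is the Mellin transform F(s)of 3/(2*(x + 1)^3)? 3*pi*(s - 2)*(s - 1)/(4*sin(pi*s))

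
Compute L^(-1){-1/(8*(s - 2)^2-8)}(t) -exp(2*t)*sinh(t)/8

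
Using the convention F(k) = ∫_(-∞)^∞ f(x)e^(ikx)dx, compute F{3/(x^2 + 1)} 3*pi*exp(-Abs(k))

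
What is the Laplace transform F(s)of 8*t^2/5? 16/(5*s^3)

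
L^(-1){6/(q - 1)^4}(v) v^3*exp(v)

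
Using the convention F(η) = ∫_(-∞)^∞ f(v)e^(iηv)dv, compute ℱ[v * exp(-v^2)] I * sqrt(pi) * η * exp(-η^2/4)/2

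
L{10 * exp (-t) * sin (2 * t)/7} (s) 20/ (7 * ( (s + 1)^2 + 4))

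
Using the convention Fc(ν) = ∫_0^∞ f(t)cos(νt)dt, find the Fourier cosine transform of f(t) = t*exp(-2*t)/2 (4 - ν^2)/(2*(ν^2+4)^2)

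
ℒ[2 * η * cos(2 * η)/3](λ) 2 * (λ^2 - 4)/(3 * (λ^2+4)^2)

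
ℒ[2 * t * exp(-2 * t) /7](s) 2/(7 * (s + 2) ^2) 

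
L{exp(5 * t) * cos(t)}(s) (s - 5)/((s - 5)^2 + 1)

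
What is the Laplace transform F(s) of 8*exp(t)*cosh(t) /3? 8*(s - 1) /(3*s*(s - 2) ) 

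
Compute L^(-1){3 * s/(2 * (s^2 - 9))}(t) 3 * cosh(3 * t)/2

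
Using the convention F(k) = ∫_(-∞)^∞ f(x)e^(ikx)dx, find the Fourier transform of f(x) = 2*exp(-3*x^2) 2*sqrt(3)*sqrt(pi)*exp(-k^2/12)/3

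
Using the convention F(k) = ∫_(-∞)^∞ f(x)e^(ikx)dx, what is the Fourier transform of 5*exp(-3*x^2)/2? 5*sqrt(3)*sqrt(pi)*exp(-k^2/12)/6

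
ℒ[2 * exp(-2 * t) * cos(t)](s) 2 * (s+2)/((s+2)^2+1)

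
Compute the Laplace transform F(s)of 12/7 12/(7 * s)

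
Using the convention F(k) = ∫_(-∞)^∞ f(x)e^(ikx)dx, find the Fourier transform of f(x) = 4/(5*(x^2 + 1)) 4*pi*exp(-Abs(k))/5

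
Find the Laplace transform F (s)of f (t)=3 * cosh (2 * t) 3 * s/ (s^2 - 4)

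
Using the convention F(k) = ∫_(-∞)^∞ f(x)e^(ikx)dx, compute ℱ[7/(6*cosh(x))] 7*pi/(6*cosh(pi*k/2))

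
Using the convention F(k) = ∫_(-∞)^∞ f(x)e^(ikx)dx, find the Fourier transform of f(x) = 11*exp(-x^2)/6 11*sqrt(pi)*exp(-k^2/4)/6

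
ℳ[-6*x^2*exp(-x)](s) -6*gamma(s + 2)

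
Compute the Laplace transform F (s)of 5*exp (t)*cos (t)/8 5*(s - 1)/ (8*( (s - 1)^2 + 1))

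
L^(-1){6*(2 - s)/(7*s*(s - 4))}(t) -6*exp(2*t)*cosh(2*t)/7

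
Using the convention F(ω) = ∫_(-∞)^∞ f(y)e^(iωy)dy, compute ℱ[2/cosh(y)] 2*pi/cosh(pi*ω/2)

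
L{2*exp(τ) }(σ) 2/(σ - 1) 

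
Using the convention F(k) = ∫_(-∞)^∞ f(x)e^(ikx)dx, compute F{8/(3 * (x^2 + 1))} 8 * pi * exp(-Abs(k))/3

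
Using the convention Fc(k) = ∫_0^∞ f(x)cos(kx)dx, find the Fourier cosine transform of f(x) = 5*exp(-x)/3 5/(3*(k^2 + 1))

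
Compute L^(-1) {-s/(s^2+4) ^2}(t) -t * sin(2 * t) /4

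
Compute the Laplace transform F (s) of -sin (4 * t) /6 -2/ (3 * s^2+48) 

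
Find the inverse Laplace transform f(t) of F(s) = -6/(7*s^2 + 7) -6*sin(t) /7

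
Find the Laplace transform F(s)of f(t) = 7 7/s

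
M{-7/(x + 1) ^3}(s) -7*pi*(s - 2)*(s - 1) /(2*sin(pi*s) ) 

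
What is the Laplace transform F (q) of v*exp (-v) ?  (q + 1) ^ (-2) 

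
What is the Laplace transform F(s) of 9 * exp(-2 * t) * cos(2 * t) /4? 9 * (s + 2) /(4 * ((s + 2) ^2 + 4) ) 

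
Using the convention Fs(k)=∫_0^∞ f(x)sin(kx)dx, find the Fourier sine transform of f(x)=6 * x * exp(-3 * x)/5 36 * k/(5 * (k^2 + 9)^2)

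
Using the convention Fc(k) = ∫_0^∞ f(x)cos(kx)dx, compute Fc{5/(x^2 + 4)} 5*pi*exp(-2*k)/4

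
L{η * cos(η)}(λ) (λ^2 - 1)/(λ^2 + 1)^2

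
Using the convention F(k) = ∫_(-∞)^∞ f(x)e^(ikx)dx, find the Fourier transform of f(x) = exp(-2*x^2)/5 sqrt(2)*sqrt(pi)*exp(-k^2/8)/10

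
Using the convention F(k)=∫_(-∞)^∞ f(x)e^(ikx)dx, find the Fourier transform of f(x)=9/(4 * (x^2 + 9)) 3 * pi * exp(-3 * Abs(k))/4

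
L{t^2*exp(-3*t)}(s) 2/(s + 3)^3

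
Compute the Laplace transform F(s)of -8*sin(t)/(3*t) -8*atan(1/s)/3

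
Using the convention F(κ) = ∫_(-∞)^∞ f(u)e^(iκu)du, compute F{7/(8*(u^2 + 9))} 7*pi*exp(-3*Abs(κ))/24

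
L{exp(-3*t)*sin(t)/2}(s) 1/(2*((s + 3)^2 + 1))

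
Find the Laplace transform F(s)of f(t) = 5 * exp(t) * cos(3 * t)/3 5 * (s - 1)/(3 * ((s - 1)^2 + 9))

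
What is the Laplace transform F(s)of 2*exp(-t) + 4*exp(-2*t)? 2/(s + 1) + 4/(s + 2)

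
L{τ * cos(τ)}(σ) (σ^2 - 1)/(σ^2 + 1)^2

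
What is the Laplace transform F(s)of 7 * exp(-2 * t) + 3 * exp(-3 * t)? 7/(s + 2) + 3/(s + 3)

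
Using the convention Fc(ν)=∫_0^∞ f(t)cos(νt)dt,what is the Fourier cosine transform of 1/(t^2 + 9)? pi*exp(-3*ν)/6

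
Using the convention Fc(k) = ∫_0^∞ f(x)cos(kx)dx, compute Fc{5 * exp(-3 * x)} 15/(k^2+9)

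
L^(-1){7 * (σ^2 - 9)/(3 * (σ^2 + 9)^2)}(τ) 7 * τ * cos(3 * τ)/3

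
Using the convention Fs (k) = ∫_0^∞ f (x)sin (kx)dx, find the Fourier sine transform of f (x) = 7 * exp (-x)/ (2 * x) 7 * atan (k)/2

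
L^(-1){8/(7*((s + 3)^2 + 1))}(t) 8*exp(-3*t)*sin(t)/7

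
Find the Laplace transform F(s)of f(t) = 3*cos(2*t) 3*s/(s^2+4)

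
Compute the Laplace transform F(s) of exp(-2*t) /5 1/(5*(s + 2) ) 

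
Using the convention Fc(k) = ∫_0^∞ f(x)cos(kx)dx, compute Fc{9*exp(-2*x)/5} 18/(5*(k^2 + 4))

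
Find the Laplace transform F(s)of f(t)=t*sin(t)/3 2*s/(3*(s^2+1)^2)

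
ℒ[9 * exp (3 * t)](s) 9/ (s - 3)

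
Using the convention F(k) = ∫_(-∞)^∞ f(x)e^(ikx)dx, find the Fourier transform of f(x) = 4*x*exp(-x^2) 2*I*sqrt(pi)*k*exp(-k^2/4)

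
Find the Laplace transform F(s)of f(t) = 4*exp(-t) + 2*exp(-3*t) 2/(s + 3) + 4/(s + 1)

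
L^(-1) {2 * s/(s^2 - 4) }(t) 2 * cosh(2 * t) 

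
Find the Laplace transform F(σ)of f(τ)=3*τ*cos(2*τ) 3*(σ^2 - 4)/(σ^2 + 4)^2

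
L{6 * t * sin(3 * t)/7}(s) 36 * s/(7 * (s^2 + 9)^2)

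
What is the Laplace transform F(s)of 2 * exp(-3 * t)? 2/(s + 3)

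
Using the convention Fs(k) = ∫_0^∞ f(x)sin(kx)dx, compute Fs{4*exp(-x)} 4*k/(k^2 + 1)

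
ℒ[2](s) 2/s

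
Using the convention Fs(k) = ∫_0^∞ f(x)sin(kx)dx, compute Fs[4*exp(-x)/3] 4*k/(3*(k^2 + 1))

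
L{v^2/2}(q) q^(-3) 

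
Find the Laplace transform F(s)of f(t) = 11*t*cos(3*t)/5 11*(s^2 - 9)/(5*(s^2 + 9)^2)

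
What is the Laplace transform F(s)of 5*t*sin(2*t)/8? 5*s/(2*(s^2+4)^2)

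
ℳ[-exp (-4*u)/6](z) -gamma (z)/ (6*2^ (2*z))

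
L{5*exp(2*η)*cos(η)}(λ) 5*(λ - 2)/((λ - 2)^2 + 1)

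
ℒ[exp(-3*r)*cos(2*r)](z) (z+3)/((z+3)^2+4)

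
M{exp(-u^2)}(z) gamma(z/2)/2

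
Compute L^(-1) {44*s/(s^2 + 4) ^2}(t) 11*t*sin(2*t) 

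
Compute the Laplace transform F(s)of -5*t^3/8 -15/(4*s^4)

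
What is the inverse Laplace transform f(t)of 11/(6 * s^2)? 11 * t/6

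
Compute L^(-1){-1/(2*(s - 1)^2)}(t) -t*exp(t)/2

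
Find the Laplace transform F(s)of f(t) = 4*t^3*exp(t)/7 24/(7*(s - 1)^4)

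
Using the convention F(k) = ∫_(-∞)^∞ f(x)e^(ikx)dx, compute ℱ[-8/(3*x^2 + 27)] -8*pi*exp(-3*Abs(k))/9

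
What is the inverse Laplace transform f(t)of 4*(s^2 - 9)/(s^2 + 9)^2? 4*t*cos(3*t)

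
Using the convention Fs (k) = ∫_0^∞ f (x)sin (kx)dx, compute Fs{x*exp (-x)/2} k/ (k^2 + 1)^2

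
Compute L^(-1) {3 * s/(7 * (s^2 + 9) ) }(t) 3 * cos(3 * t) /7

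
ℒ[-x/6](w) -1/ (6 * w^2)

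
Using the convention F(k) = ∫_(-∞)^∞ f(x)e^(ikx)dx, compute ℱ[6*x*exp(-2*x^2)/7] 3*sqrt(2)*I*sqrt(pi)*k*exp(-k^2/8)/28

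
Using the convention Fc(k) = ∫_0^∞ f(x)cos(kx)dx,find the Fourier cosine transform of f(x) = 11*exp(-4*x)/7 44/(7*(k^2 + 16))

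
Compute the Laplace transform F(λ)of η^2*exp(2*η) 2/(λ - 2)^3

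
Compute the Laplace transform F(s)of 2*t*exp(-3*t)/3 2/(3*(s + 3)^2)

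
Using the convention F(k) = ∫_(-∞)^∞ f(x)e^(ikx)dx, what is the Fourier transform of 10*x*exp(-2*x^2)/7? 5*sqrt(2)*I*sqrt(pi)*k*exp(-k^2/8)/28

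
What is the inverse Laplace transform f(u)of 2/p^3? u^2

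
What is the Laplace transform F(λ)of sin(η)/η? atan(1/λ)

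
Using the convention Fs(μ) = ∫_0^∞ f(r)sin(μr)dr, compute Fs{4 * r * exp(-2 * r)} 16 * μ/(μ^2+4)^2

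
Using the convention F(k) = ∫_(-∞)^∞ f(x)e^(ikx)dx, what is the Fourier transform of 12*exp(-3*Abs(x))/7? 72/(7*(k^2 + 9))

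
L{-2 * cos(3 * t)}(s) -2 * s/(s^2 + 9)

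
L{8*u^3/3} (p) 16/p^4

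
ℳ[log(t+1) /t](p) -pi * csc(pi * p) /(p - 1) 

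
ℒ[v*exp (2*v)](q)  (q - 2)^ (-2)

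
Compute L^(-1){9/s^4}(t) 3*t^3/2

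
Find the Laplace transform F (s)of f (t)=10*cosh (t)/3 10*s/ (3*(s^2 - 1))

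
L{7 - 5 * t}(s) 7/s - 5/s^2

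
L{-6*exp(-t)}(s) -6/(s+1)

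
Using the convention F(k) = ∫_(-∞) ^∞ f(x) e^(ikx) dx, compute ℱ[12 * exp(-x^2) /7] 12 * sqrt(pi) * exp(-k^2/4) /7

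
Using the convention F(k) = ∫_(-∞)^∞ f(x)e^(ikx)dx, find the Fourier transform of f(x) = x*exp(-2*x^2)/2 sqrt(2)*I*sqrt(pi)*k*exp(-k^2/8)/16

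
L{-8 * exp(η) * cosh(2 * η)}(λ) 8 * (1 - λ)/((λ - 1)^2-4)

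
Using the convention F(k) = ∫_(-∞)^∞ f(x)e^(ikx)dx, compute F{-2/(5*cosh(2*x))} -pi/(5*cosh(pi*k/4))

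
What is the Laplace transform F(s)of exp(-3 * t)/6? 1/(6 * (s+3))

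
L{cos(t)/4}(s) s/(4 * (s^2 + 1))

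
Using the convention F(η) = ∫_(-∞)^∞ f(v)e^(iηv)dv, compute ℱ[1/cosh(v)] pi/cosh(pi*η/2)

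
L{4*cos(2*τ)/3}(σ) 4*σ/(3*(σ^2 + 4))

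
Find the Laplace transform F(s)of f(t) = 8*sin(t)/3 8/(3*(s^2 + 1))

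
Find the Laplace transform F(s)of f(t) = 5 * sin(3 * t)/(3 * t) 5 * atan(3/s)/3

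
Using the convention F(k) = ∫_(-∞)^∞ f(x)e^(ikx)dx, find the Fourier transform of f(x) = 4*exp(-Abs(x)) 8/(k^2 + 1)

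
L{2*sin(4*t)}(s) 8/(s^2+16)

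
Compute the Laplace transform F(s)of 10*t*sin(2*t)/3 40*s/(3*(s^2 + 4)^2)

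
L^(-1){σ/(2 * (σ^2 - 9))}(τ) cosh(3 * τ)/2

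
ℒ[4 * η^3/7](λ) 24/ (7 * λ^4)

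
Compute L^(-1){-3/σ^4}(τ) -τ^3/2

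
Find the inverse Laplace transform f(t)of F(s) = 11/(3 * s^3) 11 * t^2/6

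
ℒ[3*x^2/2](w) 3/w^3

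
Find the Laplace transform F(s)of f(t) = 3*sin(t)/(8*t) 3*atan(1/s)/8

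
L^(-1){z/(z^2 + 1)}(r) cos(r)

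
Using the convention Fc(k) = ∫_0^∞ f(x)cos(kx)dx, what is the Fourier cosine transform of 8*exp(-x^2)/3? 4*sqrt(pi)*exp(-k^2/4)/3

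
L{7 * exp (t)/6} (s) 7/ (6 * (s - 1))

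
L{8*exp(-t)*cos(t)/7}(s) 8*(s + 1)/(7*((s + 1)^2 + 1))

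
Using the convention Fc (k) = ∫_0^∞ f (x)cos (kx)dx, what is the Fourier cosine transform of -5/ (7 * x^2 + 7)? -5 * pi * exp (-k)/14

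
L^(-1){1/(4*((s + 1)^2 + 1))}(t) exp(-t)*sin(t)/4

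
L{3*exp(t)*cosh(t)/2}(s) 3*(s - 1)/(2*s*(s - 2))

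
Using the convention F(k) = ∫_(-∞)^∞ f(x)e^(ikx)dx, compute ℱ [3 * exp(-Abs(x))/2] 3/(k^2 + 1)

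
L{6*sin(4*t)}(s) 24/(s^2+16)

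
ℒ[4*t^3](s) 24/s^4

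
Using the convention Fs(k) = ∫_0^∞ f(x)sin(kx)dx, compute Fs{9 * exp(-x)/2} 9 * k/(2 * (k^2 + 1))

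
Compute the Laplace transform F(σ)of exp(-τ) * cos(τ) (σ+1)/((σ+1)^2+1)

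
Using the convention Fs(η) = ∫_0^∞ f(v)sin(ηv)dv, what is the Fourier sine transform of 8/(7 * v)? 4 * pi/7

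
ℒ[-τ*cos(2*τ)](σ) (4 - σ^2)/(σ^2 + 4)^2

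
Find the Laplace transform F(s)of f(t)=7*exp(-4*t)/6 7/(6*(s + 4))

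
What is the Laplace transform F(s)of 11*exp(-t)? 11/(s + 1)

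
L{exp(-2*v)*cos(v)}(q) (q+2)/((q+2)^2+1)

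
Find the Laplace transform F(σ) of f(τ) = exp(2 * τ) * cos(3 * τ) (σ - 2) /((σ - 2) ^2 + 9) 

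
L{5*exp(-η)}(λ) 5/(λ + 1)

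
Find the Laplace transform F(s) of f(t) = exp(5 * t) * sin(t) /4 1/(4 * ((s - 5) ^2 + 1) ) 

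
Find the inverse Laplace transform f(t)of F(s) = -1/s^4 -t^3/6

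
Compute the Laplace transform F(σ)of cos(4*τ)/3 σ/(3*(σ^2 + 16))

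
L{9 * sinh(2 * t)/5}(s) 18/(5 * (s^2 - 4))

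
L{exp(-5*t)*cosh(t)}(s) (s+5)/((s+5)^2 - 1)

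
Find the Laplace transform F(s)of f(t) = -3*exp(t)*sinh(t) -3/(s*(s - 2))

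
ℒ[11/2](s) 11/(2 * s)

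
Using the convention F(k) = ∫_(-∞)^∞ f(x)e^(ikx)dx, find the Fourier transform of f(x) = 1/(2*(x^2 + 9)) pi*exp(-3*Abs(k))/6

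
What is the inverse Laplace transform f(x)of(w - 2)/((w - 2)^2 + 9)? exp(2*x)*cos(3*x)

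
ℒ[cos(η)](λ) λ/(λ^2 + 1)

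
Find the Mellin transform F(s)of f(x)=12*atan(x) -6*pi*sec(pi*s/2)/s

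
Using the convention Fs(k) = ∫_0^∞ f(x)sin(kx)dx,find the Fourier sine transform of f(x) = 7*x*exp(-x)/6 7*k/(3*(k^2 + 1)^2)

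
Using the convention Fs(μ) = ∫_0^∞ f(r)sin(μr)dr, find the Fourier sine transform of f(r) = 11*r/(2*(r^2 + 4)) 11*pi*exp(-2*μ)/4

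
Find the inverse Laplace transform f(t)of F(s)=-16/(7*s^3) -8*t^2/7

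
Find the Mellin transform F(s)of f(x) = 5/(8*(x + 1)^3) 5*pi*(s - 2)*(s - 1)/(16*sin(pi*s))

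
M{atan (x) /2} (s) -pi*sec (pi*s/2) / (4*s) 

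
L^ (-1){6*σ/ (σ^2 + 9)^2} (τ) τ*sin (3*τ)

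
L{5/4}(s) 5/(4*s)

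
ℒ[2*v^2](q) 4/q^3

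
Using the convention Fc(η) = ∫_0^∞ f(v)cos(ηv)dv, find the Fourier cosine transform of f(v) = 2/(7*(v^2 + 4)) pi*exp(-2*η)/14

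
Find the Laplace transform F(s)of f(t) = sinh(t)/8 1/(8*(s^2 - 1))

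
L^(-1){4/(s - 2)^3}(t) 2 * t^2 * exp(2 * t)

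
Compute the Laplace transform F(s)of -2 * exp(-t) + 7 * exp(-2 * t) 7/(s + 2) - 2/(s + 1)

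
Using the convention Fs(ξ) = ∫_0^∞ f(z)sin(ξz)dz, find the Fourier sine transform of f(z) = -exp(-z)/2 -ξ/(2*ξ^2 + 2)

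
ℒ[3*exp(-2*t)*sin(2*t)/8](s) 3/(4*((s + 2)^2 + 4))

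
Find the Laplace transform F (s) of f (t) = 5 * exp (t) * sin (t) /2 5/ (2 * ( (s - 1) ^2+1) ) 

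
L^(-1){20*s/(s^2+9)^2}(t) 10*t*sin(3*t)/3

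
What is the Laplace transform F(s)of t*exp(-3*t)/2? 1/(2*(s + 3)^2)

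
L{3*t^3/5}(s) 18/(5*s^4)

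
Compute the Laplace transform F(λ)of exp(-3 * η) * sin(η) 1/((λ + 3)^2 + 1)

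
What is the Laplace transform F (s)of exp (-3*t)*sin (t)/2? 1/ (2*( (s + 3)^2 + 1))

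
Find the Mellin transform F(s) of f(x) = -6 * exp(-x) -6 * gamma(s) 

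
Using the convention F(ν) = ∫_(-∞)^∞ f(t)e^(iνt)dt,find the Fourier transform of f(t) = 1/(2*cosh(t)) pi/(2*cosh(pi*ν/2))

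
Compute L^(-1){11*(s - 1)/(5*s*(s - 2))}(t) 11*exp(t)*cosh(t)/5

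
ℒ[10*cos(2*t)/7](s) 10*s/(7*(s^2 + 4))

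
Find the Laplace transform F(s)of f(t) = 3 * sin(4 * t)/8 3/(2 * (s^2 + 16))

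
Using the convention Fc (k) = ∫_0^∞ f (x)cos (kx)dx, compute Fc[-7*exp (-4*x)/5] -28/ (5*k^2 + 80)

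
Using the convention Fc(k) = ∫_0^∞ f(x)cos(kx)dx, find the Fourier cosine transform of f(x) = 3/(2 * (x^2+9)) pi * exp(-3 * k)/4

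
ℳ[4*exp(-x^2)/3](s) 2*gamma(s/2)/3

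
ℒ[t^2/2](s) s^(-3)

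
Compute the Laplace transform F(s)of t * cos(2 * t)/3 (s^2 - 4)/(3 * (s^2+4)^2)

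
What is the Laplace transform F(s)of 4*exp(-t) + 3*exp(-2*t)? 3/(s + 2) + 4/(s + 1)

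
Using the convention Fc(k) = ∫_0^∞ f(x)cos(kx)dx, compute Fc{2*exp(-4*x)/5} 8/(5*(k^2 + 16))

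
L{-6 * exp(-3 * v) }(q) -6/(q+3) 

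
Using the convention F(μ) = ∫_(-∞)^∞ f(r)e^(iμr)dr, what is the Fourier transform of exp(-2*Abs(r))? 4/(μ^2 + 4)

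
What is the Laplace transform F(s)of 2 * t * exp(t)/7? 2/(7 * (s - 1)^2)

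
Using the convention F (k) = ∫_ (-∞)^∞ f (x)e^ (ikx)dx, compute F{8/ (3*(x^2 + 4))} 4*pi*exp (-2*Abs (k))/3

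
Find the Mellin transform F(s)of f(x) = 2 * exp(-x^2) gamma(s/2)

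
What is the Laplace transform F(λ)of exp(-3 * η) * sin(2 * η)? 2/((λ + 3)^2 + 4)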